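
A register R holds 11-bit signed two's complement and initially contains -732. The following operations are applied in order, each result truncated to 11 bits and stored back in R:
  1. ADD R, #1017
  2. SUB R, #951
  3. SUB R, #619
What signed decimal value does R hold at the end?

Start: R = -732 = 10100100100.
R = -732 + 1017 = 285 = 00100011101
R = 285 − 951 = -666 = 10101100110
R = -666 − 619 = -1285; wraps to 763 = 01011111011

763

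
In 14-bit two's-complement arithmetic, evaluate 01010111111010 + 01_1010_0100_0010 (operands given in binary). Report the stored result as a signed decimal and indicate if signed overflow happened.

01010111111010 = 5626 (signed)
01_1010_0100_0010 → 01101001000010 = 6722 (signed)
  01010111111010
+ 01101001000010
= 11000000111100
Result 11000000111100: MSB = 1 → 12348 − 16384 = -4036.
Both addends are non-negative but the stored result is negative: signed overflow. The true value 5626 + 6722 = 12348 lies outside [-8192, 8191].

-4036; overflow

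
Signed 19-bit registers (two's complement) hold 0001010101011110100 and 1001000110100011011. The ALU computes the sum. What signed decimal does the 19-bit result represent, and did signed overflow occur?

-182257; no overflow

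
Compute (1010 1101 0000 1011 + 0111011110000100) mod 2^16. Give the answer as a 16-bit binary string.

0010010010001111

  1010110100001011
+ 0111011110000100
= 0010010010001111  (discard carry-out 1)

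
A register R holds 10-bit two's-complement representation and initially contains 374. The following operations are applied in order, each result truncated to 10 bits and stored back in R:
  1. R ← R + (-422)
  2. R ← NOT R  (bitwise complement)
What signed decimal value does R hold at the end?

47

Start: R = 374 = 0101110110.
R = 374 + (-422) = -48 = 1111010000
R = NOT 1111010000 = 0000101111 = 47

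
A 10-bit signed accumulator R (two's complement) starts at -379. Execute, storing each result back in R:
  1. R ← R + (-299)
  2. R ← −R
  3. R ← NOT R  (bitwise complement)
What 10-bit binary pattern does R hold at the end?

Start: R = -379 = 1010000101.
R = -379 + (-299) = -678; wraps to 346 = 0101011010
R = −(346) = -346 = 1010100110
R = NOT 1010100110 = 0101011001 = 345

0101011001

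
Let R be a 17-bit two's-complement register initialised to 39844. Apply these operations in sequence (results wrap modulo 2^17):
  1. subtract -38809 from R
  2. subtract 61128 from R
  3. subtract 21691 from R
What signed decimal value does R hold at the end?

-4166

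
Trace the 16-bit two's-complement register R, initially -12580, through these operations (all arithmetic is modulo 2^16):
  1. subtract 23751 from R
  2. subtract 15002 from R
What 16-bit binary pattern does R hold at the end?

Start: R = -12580 = 1100111011011100.
R = -12580 − 23751 = -36331; wraps to 29205 = 0111001000010101
R = 29205 − 15002 = 14203 = 0011011101111011

0011011101111011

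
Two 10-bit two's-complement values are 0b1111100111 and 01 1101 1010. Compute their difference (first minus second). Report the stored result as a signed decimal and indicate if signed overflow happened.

0b1111100111 → 1111100111 = -25 (signed)
01 1101 1010 → 0111011010 = 474 (signed)
Subtract via negate-and-add: invert 0111011010 + 1 = 1000100110 (i.e. -474).
  1111100111
+ 1000100110
= 1000001101  (discard carry-out 1)
Result 1000001101: MSB = 1 → 525 − 1024 = -499.
Both addends (after negating the subtrahend) are negative and so is the stored result: no signed overflow.

-499; no overflow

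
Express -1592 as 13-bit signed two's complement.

1100111001000

|-1592| = 1592 = 0011000111000 in 13 bits.
Invert the bits: 1100111000111. Add 1: 1100111001000.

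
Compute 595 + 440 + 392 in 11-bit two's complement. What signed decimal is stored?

-621

595 + 440 = 1035 → wraps to -1013 (10000001011)
-1013 + 392 = -621 (10110010011)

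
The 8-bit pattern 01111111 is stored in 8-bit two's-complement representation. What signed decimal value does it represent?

127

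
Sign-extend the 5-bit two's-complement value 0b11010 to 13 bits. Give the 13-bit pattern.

MSB of 11010 is 1; replicate it into the new high bits.
11111111|11010 → 1111111111010 (still -6).

1111111111010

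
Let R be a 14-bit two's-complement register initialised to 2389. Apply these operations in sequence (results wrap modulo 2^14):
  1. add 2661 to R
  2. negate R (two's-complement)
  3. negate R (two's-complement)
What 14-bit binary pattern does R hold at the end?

01001110111010

Start: R = 2389 = 00100101010101.
R = 2389 + 2661 = 5050 = 01001110111010
R = −(5050) = -5050 = 10110001000110
R = −(-5050) = 5050 = 01001110111010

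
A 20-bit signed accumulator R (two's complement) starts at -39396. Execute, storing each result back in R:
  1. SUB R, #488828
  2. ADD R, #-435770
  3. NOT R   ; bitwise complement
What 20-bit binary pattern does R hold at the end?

11101011010110011001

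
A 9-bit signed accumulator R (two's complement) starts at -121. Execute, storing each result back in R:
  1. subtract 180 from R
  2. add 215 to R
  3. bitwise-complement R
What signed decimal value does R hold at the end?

85

Start: R = -121 = 110000111.
R = -121 − 180 = -301; wraps to 211 = 011010011
R = 211 + 215 = 426; wraps to -86 = 110101010
R = NOT 110101010 = 001010101 = 85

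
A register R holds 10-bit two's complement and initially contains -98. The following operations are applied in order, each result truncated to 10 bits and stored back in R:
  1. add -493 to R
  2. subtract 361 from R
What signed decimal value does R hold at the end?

72

Start: R = -98 = 1110011110.
R = -98 + (-493) = -591; wraps to 433 = 0110110001
R = 433 − 361 = 72 = 0001001000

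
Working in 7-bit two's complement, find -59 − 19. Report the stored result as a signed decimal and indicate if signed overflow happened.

-59 → 1000101
19 → 0010011
Subtract via negate-and-add: invert 0010011 + 1 = 1101101 (i.e. -19).
  1000101
+ 1101101
= 0110010  (discard carry-out 1)
Result 0110010: MSB = 0 → value 50.
Both addends (after negating the subtrahend) are negative but the stored result is non-negative: signed overflow. The true value -59 − 19 = -78 lies outside [-64, 63].

50; overflow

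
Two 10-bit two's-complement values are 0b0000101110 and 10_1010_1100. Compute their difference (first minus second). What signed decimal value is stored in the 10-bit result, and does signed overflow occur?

0b0000101110 → 0000101110 = 46 (signed)
10_1010_1100 → 1010101100 = -340 (signed)
Subtract via negate-and-add: invert 1010101100 + 1 = 0101010100 (i.e. 340).
  0000101110
+ 0101010100
= 0110000010
Result 0110000010: MSB = 0 → value 386.
Both addends (after negating the subtrahend) are non-negative and so is the stored result: no signed overflow.

386; no overflow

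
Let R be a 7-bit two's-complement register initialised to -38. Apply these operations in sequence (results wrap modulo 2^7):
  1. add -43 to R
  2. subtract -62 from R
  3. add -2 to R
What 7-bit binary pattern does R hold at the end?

1101011

Start: R = -38 = 1011010.
R = -38 + (-43) = -81; wraps to 47 = 0101111
R = 47 − (-62) = 109; wraps to -19 = 1101101
R = -19 + (-2) = -21 = 1101011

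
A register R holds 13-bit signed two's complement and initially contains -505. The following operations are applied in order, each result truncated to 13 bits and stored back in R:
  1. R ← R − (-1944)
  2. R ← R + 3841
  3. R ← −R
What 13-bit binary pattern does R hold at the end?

Start: R = -505 = 1111000000111.
R = -505 − (-1944) = 1439 = 0010110011111
R = 1439 + 3841 = 5280; wraps to -2912 = 1010010100000
R = −(-2912) = 2912 = 0101101100000

0101101100000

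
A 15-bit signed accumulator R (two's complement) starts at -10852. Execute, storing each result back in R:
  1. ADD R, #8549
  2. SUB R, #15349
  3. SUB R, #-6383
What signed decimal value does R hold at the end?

-11269

Start: R = -10852 = 101010110011100.
R = -10852 + 8549 = -2303 = 111011100000001
R = -2303 − 15349 = -17652; wraps to 15116 = 011101100001100
R = 15116 − (-6383) = 21499; wraps to -11269 = 101001111111011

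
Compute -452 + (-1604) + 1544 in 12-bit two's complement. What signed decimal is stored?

-512

-452 + (-1604) = -2056 → wraps to 2040 (011111111000)
2040 + 1544 = 3584 → wraps to -512 (111000000000)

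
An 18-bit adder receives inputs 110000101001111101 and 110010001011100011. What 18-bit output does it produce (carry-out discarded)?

  110000101001111101
+ 110010001011100011
= 100010110101100000  (discard carry-out 1)

100010110101100000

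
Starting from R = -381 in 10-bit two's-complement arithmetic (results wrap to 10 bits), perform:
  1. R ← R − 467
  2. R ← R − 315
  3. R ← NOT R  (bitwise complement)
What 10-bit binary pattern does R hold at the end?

0010001010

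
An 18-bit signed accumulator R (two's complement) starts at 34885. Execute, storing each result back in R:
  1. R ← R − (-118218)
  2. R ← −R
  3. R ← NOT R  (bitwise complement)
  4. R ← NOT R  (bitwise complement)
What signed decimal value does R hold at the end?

Start: R = 34885 = 001000100001000101.
R = 34885 − (-118218) = 153103; wraps to -109041 = 100101011000001111
R = −(-109041) = 109041 = 011010100111110001
R = NOT 011010100111110001 = 100101011000001110 = -109042
R = NOT 100101011000001110 = 011010100111110001 = 109041

109041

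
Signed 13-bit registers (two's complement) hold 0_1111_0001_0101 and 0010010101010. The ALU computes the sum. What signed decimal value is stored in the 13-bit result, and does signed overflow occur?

-3137; overflow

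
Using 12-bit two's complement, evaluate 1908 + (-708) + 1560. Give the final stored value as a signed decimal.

-1336

1908 + (-708) = 1200 (010010110000)
1200 + 1560 = 2760 → wraps to -1336 (101011001000)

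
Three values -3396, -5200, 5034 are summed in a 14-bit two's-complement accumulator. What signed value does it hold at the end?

-3562

-3396 + (-5200) = -8596 → wraps to 7788 (01111001101100)
7788 + 5034 = 12822 → wraps to -3562 (11001000010110)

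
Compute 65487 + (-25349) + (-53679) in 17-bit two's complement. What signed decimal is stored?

65487 + (-25349) = 40138 (01001110011001010)
40138 + (-53679) = -13541 (11100101100011011)

-13541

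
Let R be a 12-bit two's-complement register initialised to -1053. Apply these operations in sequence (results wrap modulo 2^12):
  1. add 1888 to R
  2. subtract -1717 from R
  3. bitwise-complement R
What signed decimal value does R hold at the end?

1543

Start: R = -1053 = 101111100011.
R = -1053 + 1888 = 835 = 001101000011
R = 835 − (-1717) = 2552; wraps to -1544 = 100111111000
R = NOT 100111111000 = 011000000111 = 1543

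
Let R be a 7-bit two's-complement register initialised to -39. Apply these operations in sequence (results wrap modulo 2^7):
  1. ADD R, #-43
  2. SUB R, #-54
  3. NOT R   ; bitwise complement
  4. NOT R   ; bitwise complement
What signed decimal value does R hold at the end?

-28

Start: R = -39 = 1011001.
R = -39 + (-43) = -82; wraps to 46 = 0101110
R = 46 − (-54) = 100; wraps to -28 = 1100100
R = NOT 1100100 = 0011011 = 27
R = NOT 0011011 = 1100100 = -28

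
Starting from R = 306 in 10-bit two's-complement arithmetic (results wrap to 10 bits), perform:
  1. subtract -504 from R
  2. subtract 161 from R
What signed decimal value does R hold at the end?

-375

Start: R = 306 = 0100110010.
R = 306 − (-504) = 810; wraps to -214 = 1100101010
R = -214 − 161 = -375 = 1010001001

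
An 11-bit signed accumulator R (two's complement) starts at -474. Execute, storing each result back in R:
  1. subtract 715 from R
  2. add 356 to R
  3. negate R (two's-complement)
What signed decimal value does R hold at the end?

833

Start: R = -474 = 11000100110.
R = -474 − 715 = -1189; wraps to 859 = 01101011011
R = 859 + 356 = 1215; wraps to -833 = 10010111111
R = −(-833) = 833 = 01101000001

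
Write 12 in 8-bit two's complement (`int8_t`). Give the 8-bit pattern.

12 is non-negative, so write it directly in 8 bits: 00001100.

00001100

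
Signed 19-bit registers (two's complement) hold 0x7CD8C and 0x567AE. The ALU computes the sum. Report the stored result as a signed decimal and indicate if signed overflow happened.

0x7CD8C = 1111100110110001100 = -12916 (signed)
0x567AE = 1010110011110101110 = -170066 (signed)
  1111100110110001100
+ 1010110011110101110
= 1010011010100111010  (discard carry-out 1)
Result 1010011010100111010: MSB = 1 → 341306 − 524288 = -182982.
Both addends are negative and so is the stored result: no signed overflow.

-182982; no overflow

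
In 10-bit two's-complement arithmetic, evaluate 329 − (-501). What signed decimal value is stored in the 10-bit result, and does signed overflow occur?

-194; overflow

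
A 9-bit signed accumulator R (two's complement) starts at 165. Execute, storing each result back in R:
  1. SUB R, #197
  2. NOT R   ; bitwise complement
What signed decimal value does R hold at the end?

Start: R = 165 = 010100101.
R = 165 − 197 = -32 = 111100000
R = NOT 111100000 = 000011111 = 31

31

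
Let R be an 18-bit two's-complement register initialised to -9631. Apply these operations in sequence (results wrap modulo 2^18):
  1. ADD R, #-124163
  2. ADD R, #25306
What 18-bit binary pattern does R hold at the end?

100101100000111000

Start: R = -9631 = 111101101001100001.
R = -9631 + (-124163) = -133794; wraps to 128350 = 011111010101011110
R = 128350 + 25306 = 153656; wraps to -108488 = 100101100000111000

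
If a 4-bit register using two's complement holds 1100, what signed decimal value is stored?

-4

MSB is 1, so the value is negative.
Unsigned reading: 12. Subtract 2^4 = 16: 12 − 16 = -4.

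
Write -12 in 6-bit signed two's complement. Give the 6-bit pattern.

110100

|-12| = 12 = 001100 in 6 bits.
Invert the bits: 110011. Add 1: 110100.
Check: 110100 reads as 52 − 64 = -12.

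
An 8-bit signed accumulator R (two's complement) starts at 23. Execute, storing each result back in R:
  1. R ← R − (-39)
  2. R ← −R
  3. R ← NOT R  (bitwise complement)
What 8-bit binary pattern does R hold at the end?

00111101

Start: R = 23 = 00010111.
R = 23 − (-39) = 62 = 00111110
R = −(62) = -62 = 11000010
R = NOT 11000010 = 00111101 = 61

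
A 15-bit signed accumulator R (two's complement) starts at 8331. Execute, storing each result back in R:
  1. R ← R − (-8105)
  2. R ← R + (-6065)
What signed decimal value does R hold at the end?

Start: R = 8331 = 010000010001011.
R = 8331 − (-8105) = 16436; wraps to -16332 = 100000000110100
R = -16332 + (-6065) = -22397; wraps to 10371 = 010100010000011

10371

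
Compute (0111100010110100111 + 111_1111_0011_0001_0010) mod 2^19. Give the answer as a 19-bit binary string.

0111011100010111001

  0111100010110100111
+ 1111111001100010010
= 0111011100010111001  (discard carry-out 1)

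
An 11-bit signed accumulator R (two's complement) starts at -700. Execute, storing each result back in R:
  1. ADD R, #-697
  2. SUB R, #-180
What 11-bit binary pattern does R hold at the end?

01100111111

Start: R = -700 = 10101000100.
R = -700 + (-697) = -1397; wraps to 651 = 01010001011
R = 651 − (-180) = 831 = 01100111111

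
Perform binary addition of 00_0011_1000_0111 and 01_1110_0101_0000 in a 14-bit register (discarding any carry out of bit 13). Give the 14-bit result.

10000111010111

  00001110000111
+ 01111001010000
= 10000111010111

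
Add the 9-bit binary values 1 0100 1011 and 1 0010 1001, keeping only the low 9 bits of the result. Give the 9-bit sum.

  101001011
+ 100101001
= 001110100  (discard carry-out 1)

001110100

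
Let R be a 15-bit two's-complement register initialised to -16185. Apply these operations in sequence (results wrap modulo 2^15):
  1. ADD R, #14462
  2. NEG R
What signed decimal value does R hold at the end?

Start: R = -16185 = 100000011000111.
R = -16185 + 14462 = -1723 = 111100101000101
R = −(-1723) = 1723 = 000011010111011

1723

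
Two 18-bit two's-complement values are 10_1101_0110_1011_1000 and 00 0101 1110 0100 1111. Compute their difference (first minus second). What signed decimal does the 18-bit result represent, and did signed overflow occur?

10_1101_0110_1011_1000 → 101101011010111000 = -76104 (signed)
00 0101 1110 0100 1111 → 000101111001001111 = 24143 (signed)
Subtract via negate-and-add: invert 000101111001001111 + 1 = 111010000110110001 (i.e. -24143).
  101101011010111000
+ 111010000110110001
= 100111100001101001  (discard carry-out 1)
Result 100111100001101001: MSB = 1 → 161897 − 262144 = -100247.
Both addends (after negating the subtrahend) are negative and so is the stored result: no signed overflow.

-100247; no overflow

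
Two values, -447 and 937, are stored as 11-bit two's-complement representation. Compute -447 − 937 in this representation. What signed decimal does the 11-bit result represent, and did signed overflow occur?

-447 → 11001000001
937 → 01110101001
Subtract via negate-and-add: invert 01110101001 + 1 = 10001010111 (i.e. -937).
  11001000001
+ 10001010111
= 01010011000  (discard carry-out 1)
Result 01010011000: MSB = 0 → value 664.
Both addends (after negating the subtrahend) are negative but the stored result is non-negative: signed overflow. The true value -447 − 937 = -1384 lies outside [-1024, 1023].

664; overflow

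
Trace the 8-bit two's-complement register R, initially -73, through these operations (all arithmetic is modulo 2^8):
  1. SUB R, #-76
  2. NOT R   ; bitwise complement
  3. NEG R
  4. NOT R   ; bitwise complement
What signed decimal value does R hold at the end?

-5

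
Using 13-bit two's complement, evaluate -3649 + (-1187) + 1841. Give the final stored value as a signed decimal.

-2995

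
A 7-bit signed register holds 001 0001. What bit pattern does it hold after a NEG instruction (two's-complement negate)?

Invert: 1101110. Add 1: 1101111.
Check: 0010001 = 17, 1101111 = -17.

1101111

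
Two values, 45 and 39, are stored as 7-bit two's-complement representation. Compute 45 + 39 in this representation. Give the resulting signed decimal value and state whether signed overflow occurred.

-44; overflow

45 → 0101101
39 → 0100111
  0101101
+ 0100111
= 1010100
Result 1010100: MSB = 1 → 84 − 128 = -44.
Both addends are non-negative but the stored result is negative: signed overflow. The true value 45 + 39 = 84 lies outside [-64, 63].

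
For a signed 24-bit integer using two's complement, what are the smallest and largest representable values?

min = -8388608, max = 8388607

Minimum: −2^23 = -8388608.
Maximum: 2^23 − 1 = 8388607.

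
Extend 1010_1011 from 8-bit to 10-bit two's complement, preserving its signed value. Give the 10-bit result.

MSB of 10101011 is 1; replicate it into the new high bits.
11|10101011 → 1110101011 (still -85).

1110101011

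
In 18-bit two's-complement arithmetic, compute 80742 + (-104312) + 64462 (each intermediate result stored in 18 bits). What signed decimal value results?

80742 + (-104312) = -23570 (111010001111101110)
-23570 + 64462 = 40892 (001001111110111100)

40892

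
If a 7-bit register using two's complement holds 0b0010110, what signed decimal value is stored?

MSB is 0, so the value is non-negative: 0010110 = 22.

22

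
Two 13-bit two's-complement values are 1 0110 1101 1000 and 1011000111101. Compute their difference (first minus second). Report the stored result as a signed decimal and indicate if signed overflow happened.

155; no overflow

1 0110 1101 1000 → 1011011011000 = -2344 (signed)
1011000111101 = -2499 (signed)
Subtract via negate-and-add: invert 1011000111101 + 1 = 0100111000011 (i.e. 2499).
  1011011011000
+ 0100111000011
= 0000010011011  (discard carry-out 1)
Result 0000010011011: MSB = 0 → value 155.
Addends (after negating the subtrahend) have opposite signs, so signed overflow cannot occur.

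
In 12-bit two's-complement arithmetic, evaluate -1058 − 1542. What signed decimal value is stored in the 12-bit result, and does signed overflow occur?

-1058 → 101111011110
1542 → 011000000110
Subtract via negate-and-add: invert 011000000110 + 1 = 100111111010 (i.e. -1542).
  101111011110
+ 100111111010
= 010111011000  (discard carry-out 1)
Result 010111011000: MSB = 0 → value 1496.
Both addends (after negating the subtrahend) are negative but the stored result is non-negative: signed overflow. The true value -1058 − 1542 = -2600 lies outside [-2048, 2047].

1496; overflow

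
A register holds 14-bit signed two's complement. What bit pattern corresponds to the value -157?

|-157| = 157 = 00000010011101 in 14 bits.
Invert the bits: 11111101100010. Add 1: 11111101100011.

11111101100011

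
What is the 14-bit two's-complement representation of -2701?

11010101110011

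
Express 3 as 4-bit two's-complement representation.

0011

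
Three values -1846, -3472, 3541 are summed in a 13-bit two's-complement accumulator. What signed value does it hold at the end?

-1777

-1846 + (-3472) = -5318 → wraps to 2874 (0101100111010)
2874 + 3541 = 6415 → wraps to -1777 (1100100001111)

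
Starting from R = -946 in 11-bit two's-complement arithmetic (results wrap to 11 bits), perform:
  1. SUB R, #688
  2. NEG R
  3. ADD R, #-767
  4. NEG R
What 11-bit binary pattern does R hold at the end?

Start: R = -946 = 10001001110.
R = -946 − 688 = -1634; wraps to 414 = 00110011110
R = −(414) = -414 = 11001100010
R = -414 + (-767) = -1181; wraps to 867 = 01101100011
R = −(867) = -867 = 10010011101

10010011101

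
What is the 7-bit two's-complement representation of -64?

|-64| = 64 = 1000000 in 7 bits.
Invert the bits: 0111111. Add 1: 1000000.

1000000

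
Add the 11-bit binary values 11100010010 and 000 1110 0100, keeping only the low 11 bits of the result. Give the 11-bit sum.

11111110110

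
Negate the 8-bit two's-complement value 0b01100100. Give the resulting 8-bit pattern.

10011100

Invert: 10011011. Add 1: 10011100.
Check: 01100100 = 100, 10011100 = -100.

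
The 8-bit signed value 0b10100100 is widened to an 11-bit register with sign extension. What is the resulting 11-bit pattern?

11110100100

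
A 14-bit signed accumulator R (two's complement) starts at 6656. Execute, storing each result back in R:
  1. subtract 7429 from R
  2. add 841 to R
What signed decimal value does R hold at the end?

Start: R = 6656 = 01101000000000.
R = 6656 − 7429 = -773 = 11110011111011
R = -773 + 841 = 68 = 00000001000100

68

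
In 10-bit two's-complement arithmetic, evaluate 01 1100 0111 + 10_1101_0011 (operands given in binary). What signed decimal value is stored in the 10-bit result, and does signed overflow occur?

154; no overflow

01 1100 0111 → 0111000111 = 455 (signed)
10_1101_0011 → 1011010011 = -301 (signed)
  0111000111
+ 1011010011
= 0010011010  (discard carry-out 1)
Result 0010011010: MSB = 0 → value 154.
Addends have opposite signs, so signed overflow cannot occur.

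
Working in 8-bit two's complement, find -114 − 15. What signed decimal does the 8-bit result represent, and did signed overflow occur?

127; overflow

-114 → 10001110
15 → 00001111
Subtract via negate-and-add: invert 00001111 + 1 = 11110001 (i.e. -15).
  10001110
+ 11110001
= 01111111  (discard carry-out 1)
Result 01111111: MSB = 0 → value 127.
Both addends (after negating the subtrahend) are negative but the stored result is non-negative: signed overflow. The true value -114 − 15 = -129 lies outside [-128, 127].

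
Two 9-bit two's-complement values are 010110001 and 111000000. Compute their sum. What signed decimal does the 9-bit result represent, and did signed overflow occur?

010110001 = 177 (signed)
111000000 = -64 (signed)
  010110001
+ 111000000
= 001110001  (discard carry-out 1)
Result 001110001: MSB = 0 → value 113.
Addends have opposite signs, so signed overflow cannot occur.

113; no overflow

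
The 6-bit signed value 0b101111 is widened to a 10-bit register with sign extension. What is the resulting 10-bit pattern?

MSB of 101111 is 1; replicate it into the new high bits.
1111|101111 → 1111101111 (still -17).

1111101111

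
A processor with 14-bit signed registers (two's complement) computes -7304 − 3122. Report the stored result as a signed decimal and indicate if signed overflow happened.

-7304 → 10001101111000
3122 → 00110000110010
Subtract via negate-and-add: invert 00110000110010 + 1 = 11001111001110 (i.e. -3122).
  10001101111000
+ 11001111001110
= 01011101000110  (discard carry-out 1)
Result 01011101000110: MSB = 0 → value 5958.
Both addends (after negating the subtrahend) are negative but the stored result is non-negative: signed overflow. The true value -7304 − 3122 = -10426 lies outside [-8192, 8191].

5958; overflow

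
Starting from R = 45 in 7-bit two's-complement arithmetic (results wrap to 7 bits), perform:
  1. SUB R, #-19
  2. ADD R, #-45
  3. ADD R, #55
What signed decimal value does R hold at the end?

Start: R = 45 = 0101101.
R = 45 − (-19) = 64; wraps to -64 = 1000000
R = -64 + (-45) = -109; wraps to 19 = 0010011
R = 19 + 55 = 74; wraps to -54 = 1001010

-54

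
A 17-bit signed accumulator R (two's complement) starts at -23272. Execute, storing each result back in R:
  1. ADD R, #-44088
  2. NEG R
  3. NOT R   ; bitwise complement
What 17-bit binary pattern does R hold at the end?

Start: R = -23272 = 11010010100011000.
R = -23272 + (-44088) = -67360; wraps to 63712 = 01111100011100000
R = −(63712) = -63712 = 10000011100100000
R = NOT 10000011100100000 = 01111100011011111 = 63711

01111100011011111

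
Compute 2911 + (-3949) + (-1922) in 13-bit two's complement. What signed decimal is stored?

-2960

2911 + (-3949) = -1038 (1101111110010)
-1038 + (-1922) = -2960 (1010001110000)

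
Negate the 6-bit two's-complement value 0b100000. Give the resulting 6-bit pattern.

Invert: 011111. Add 1: 100000.
(0b100000 is the minimum value -32; its negation overflows and yields itself.)

100000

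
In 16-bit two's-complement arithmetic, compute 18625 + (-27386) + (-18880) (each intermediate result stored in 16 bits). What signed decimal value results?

-27641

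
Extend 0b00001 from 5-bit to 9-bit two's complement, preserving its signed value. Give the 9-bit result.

MSB of 00001 is 0; replicate it into the new high bits.
0000|00001 → 000000001 (still 1).

000000001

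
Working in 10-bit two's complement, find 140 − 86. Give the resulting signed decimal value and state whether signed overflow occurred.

140 → 0010001100
86 → 0001010110
Subtract via negate-and-add: invert 0001010110 + 1 = 1110101010 (i.e. -86).
  0010001100
+ 1110101010
= 0000110110  (discard carry-out 1)
Result 0000110110: MSB = 0 → value 54.
Addends (after negating the subtrahend) have opposite signs, so signed overflow cannot occur.

54; no overflow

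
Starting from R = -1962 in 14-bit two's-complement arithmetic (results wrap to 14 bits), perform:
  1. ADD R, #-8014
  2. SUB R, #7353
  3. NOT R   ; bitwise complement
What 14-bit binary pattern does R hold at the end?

00001110110000

Start: R = -1962 = 11100001010110.
R = -1962 + (-8014) = -9976; wraps to 6408 = 01100100001000
R = 6408 − 7353 = -945 = 11110001001111
R = NOT 11110001001111 = 00001110110000 = 944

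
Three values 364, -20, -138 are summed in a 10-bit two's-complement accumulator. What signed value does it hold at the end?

364 + (-20) = 344 (0101011000)
344 + (-138) = 206 (0011001110)

206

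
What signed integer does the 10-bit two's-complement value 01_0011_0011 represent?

MSB is 0, so the value is non-negative: 0100110011 = 307.

307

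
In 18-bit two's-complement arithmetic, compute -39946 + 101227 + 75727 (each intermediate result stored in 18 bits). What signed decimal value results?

-125136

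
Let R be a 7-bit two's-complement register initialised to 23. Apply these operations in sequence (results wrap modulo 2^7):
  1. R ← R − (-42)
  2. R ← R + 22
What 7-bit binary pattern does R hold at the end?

1010111

Start: R = 23 = 0010111.
R = 23 − (-42) = 65; wraps to -63 = 1000001
R = -63 + 22 = -41 = 1010111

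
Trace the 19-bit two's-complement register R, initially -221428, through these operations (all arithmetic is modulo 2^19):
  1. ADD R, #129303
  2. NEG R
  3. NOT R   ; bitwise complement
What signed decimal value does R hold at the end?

Start: R = -221428 = 1001001111100001100.
R = -221428 + 129303 = -92125 = 1101001100000100011
R = −(-92125) = 92125 = 0010110011111011101
R = NOT 0010110011111011101 = 1101001100000100010 = -92126

-92126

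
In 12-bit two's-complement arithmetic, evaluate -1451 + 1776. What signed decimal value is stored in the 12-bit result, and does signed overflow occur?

325; no overflow

-1451 → 101001010101
1776 → 011011110000
  101001010101
+ 011011110000
= 000101000101  (discard carry-out 1)
Result 000101000101: MSB = 0 → value 325.
Addends have opposite signs, so signed overflow cannot occur.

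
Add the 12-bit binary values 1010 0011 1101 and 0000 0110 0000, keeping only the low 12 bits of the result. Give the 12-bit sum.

  101000111101
+ 000001100000
= 101010011101

101010011101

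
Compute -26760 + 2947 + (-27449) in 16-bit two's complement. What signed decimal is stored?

-26760 + 2947 = -23813 (1010001011111011)
-23813 + (-27449) = -51262 → wraps to 14274 (0011011111000010)

14274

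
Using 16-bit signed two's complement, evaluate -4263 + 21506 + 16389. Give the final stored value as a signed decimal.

-4263 + 21506 = 17243 (0100001101011011)
17243 + 16389 = 33632 → wraps to -31904 (1000001101100000)

-31904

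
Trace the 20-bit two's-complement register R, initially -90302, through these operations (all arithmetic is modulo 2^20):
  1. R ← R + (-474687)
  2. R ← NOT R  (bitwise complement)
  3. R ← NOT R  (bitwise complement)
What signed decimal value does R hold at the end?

Start: R = -90302 = 11101001111101000010.
R = -90302 + (-474687) = -564989; wraps to 483587 = 01110110000100000011
R = NOT 01110110000100000011 = 10001001111011111100 = -483588
R = NOT 10001001111011111100 = 01110110000100000011 = 483587

483587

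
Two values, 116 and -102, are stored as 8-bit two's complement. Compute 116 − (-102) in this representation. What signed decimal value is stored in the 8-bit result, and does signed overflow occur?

116 → 01110100
-102 → 10011010
Subtract via negate-and-add: invert 10011010 + 1 = 01100110 (i.e. 102).
  01110100
+ 01100110
= 11011010
Result 11011010: MSB = 1 → 218 − 256 = -38.
Both addends (after negating the subtrahend) are non-negative but the stored result is negative: signed overflow. The true value 116 − (-102) = 218 lies outside [-128, 127].

-38; overflow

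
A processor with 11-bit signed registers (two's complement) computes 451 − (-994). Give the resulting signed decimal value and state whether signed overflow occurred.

-603; overflow

451 → 00111000011
-994 → 10000011110
Subtract via negate-and-add: invert 10000011110 + 1 = 01111100010 (i.e. 994).
  00111000011
+ 01111100010
= 10110100101
Result 10110100101: MSB = 1 → 1445 − 2048 = -603.
Both addends (after negating the subtrahend) are non-negative but the stored result is negative: signed overflow. The true value 451 − (-994) = 1445 lies outside [-1024, 1023].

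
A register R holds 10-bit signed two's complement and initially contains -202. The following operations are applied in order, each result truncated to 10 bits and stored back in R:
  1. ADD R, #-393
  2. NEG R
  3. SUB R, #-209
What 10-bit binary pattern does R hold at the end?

1100100100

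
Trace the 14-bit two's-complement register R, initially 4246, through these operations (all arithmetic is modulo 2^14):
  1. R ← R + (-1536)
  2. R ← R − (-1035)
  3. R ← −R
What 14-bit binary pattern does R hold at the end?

Start: R = 4246 = 01000010010110.
R = 4246 + (-1536) = 2710 = 00101010010110
R = 2710 − (-1035) = 3745 = 00111010100001
R = −(3745) = -3745 = 11000101011111

11000101011111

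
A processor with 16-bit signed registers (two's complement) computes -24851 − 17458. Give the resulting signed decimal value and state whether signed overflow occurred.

23227; overflow

-24851 → 1001111011101101
17458 → 0100010000110010
Subtract via negate-and-add: invert 0100010000110010 + 1 = 1011101111001110 (i.e. -17458).
  1001111011101101
+ 1011101111001110
= 0101101010111011  (discard carry-out 1)
Result 0101101010111011: MSB = 0 → value 23227.
Both addends (after negating the subtrahend) are negative but the stored result is non-negative: signed overflow. The true value -24851 − 17458 = -42309 lies outside [-32768, 32767].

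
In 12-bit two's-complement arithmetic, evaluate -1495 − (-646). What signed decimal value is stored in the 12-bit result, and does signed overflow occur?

-1495 → 101000101001
-646 → 110101111010
Subtract via negate-and-add: invert 110101111010 + 1 = 001010000110 (i.e. 646).
  101000101001
+ 001010000110
= 110010101111
Result 110010101111: MSB = 1 → 3247 − 4096 = -849.
Addends (after negating the subtrahend) have opposite signs, so signed overflow cannot occur.

-849; no overflow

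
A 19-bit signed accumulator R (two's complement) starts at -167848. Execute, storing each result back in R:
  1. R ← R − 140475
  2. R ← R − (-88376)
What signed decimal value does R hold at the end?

Start: R = -167848 = 1010111000001011000.
R = -167848 − 140475 = -308323; wraps to 215965 = 0110100101110011101
R = 215965 − (-88376) = 304341; wraps to -219947 = 1001010010011010101

-219947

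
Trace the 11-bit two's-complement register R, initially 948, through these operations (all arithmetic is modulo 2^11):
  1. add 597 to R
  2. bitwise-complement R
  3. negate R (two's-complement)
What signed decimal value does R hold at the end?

-502

Start: R = 948 = 01110110100.
R = 948 + 597 = 1545; wraps to -503 = 11000001001
R = NOT 11000001001 = 00111110110 = 502
R = −(502) = -502 = 11000001010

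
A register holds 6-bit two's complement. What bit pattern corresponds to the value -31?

100001

|-31| = 31 = 011111 in 6 bits.
Invert the bits: 100000. Add 1: 100001.
Check: 100001 reads as 33 − 64 = -31.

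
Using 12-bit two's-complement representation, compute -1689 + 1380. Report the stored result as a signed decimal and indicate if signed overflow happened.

-1689 → 100101100111
1380 → 010101100100
  100101100111
+ 010101100100
= 111011001011
Result 111011001011: MSB = 1 → 3787 − 4096 = -309.
Addends have opposite signs, so signed overflow cannot occur.

-309; no overflow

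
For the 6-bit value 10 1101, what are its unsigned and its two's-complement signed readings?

unsigned = 45, signed = -19

Unsigned: 101101 = 45.
Signed: MSB=1 → 45 − 64 = -19.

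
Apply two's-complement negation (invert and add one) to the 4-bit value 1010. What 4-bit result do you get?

0110

Invert: 0101. Add 1: 0110.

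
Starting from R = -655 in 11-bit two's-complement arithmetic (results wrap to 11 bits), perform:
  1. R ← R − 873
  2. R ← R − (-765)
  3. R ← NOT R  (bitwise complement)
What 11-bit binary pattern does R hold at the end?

Start: R = -655 = 10101110001.
R = -655 − 873 = -1528; wraps to 520 = 01000001000
R = 520 − (-765) = 1285; wraps to -763 = 10100000101
R = NOT 10100000101 = 01011111010 = 762

01011111010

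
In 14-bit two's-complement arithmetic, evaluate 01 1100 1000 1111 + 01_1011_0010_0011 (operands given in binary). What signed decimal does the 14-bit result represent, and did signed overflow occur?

-2126; overflow

01 1100 1000 1111 → 01110010001111 = 7311 (signed)
01_1011_0010_0011 → 01101100100011 = 6947 (signed)
  01110010001111
+ 01101100100011
= 11011110110010
Result 11011110110010: MSB = 1 → 14258 − 16384 = -2126.
Both addends are non-negative but the stored result is negative: signed overflow. The true value 7311 + 6947 = 14258 lies outside [-8192, 8191].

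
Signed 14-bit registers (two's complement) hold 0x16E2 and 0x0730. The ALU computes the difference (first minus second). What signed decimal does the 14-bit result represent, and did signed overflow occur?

0x16E2 = 01011011100010 = 5858 (signed)
0x0730 = 00011100110000 = 1840 (signed)
Subtract via negate-and-add: invert 00011100110000 + 1 = 11100011010000 (i.e. -1840).
  01011011100010
+ 11100011010000
= 00111110110010  (discard carry-out 1)
Result 00111110110010: MSB = 0 → value 4018.
Addends (after negating the subtrahend) have opposite signs, so signed overflow cannot occur.

4018; no overflow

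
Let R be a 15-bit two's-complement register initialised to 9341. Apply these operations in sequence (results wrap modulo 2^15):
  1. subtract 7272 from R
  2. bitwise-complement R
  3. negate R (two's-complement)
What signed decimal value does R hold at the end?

2070

Start: R = 9341 = 010010001111101.
R = 9341 − 7272 = 2069 = 000100000010101
R = NOT 000100000010101 = 111011111101010 = -2070
R = −(-2070) = 2070 = 000100000010110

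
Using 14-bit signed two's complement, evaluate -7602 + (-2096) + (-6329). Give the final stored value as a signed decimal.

-7602 + (-2096) = -9698 → wraps to 6686 (01101000011110)
6686 + (-6329) = 357 (00000101100101)

357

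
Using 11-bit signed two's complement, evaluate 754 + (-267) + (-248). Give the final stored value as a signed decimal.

754 + (-267) = 487 (00111100111)
487 + (-248) = 239 (00011101111)

239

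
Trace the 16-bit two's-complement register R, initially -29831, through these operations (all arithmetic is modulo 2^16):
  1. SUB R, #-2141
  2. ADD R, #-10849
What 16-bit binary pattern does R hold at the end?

0110100101110101

Start: R = -29831 = 1000101101111001.
R = -29831 − (-2141) = -27690 = 1001001111010110
R = -27690 + (-10849) = -38539; wraps to 26997 = 0110100101110101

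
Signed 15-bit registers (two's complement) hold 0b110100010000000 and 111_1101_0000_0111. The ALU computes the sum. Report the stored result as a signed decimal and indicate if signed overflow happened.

-6777; no overflow

0b110100010000000 → 110100010000000 = -6016 (signed)
111_1101_0000_0111 → 111110100000111 = -761 (signed)
  110100010000000
+ 111110100000111
= 110010110000111  (discard carry-out 1)
Result 110010110000111: MSB = 1 → 25991 − 32768 = -6777.
Both addends are negative and so is the stored result: no signed overflow.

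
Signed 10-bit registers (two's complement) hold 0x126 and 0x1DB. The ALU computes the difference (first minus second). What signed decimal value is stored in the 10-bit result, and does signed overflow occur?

-181; no overflow

0x126 = 0100100110 = 294 (signed)
0x1DB = 0111011011 = 475 (signed)
Subtract via negate-and-add: invert 0111011011 + 1 = 1000100101 (i.e. -475).
  0100100110
+ 1000100101
= 1101001011
Result 1101001011: MSB = 1 → 843 − 1024 = -181.
Addends (after negating the subtrahend) have opposite signs, so signed overflow cannot occur.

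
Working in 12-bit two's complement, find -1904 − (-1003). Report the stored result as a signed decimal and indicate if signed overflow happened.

-901; no overflow

-1904 → 100010010000
-1003 → 110000010101
Subtract via negate-and-add: invert 110000010101 + 1 = 001111101011 (i.e. 1003).
  100010010000
+ 001111101011
= 110001111011
Result 110001111011: MSB = 1 → 3195 − 4096 = -901.
Addends (after negating the subtrahend) have opposite signs, so signed overflow cannot occur.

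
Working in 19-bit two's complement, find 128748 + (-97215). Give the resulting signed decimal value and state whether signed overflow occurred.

31533; no overflow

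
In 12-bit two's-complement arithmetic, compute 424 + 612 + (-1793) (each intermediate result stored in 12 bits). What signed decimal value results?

424 + 612 = 1036 (010000001100)
1036 + (-1793) = -757 (110100001011)

-757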